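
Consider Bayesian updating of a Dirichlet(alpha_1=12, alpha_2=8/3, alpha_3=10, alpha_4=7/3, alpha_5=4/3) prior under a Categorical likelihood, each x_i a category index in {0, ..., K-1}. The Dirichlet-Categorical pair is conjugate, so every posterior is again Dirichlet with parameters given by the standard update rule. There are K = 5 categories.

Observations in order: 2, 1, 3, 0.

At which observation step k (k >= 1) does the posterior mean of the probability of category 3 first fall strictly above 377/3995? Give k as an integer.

k = 3

obs 1: x=2 → posterior Dirichlet(12, 8/3, 11, 7/3, 4/3)
obs 2: x=1 → posterior Dirichlet(12, 11/3, 11, 7/3, 4/3)
obs 3: x=3 → posterior Dirichlet(12, 11/3, 11, 10/3, 4/3)
obs 4: x=0 → posterior Dirichlet(13, 11/3, 11, 10/3, 4/3)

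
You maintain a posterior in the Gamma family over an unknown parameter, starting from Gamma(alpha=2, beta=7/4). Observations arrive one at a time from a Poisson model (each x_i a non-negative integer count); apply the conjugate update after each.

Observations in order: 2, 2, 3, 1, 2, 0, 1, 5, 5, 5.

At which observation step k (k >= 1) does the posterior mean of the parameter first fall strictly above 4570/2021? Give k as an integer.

k = 10

obs 1: x=2 → posterior Gamma(4, 11/4)
obs 2: x=2 → posterior Gamma(6, 15/4)
obs 3: x=3 → posterior Gamma(9, 19/4)
obs 4: x=1 → posterior Gamma(10, 23/4)
obs 5: x=2 → posterior Gamma(12, 27/4)
obs 6: x=0 → posterior Gamma(12, 31/4)
obs 7: x=1 → posterior Gamma(13, 35/4)
obs 8: x=5 → posterior Gamma(18, 39/4)
obs 9: x=5 → posterior Gamma(23, 43/4)
obs 10: x=5 → posterior Gamma(28, 47/4)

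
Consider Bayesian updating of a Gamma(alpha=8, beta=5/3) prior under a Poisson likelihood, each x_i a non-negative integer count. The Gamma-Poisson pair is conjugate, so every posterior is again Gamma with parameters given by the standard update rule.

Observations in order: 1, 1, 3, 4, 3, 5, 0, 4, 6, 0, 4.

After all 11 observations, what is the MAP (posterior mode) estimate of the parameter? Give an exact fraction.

3

obs 1: x=1 → posterior Gamma(9, 8/3)
obs 2: x=1 → posterior Gamma(10, 11/3)
obs 3: x=3 → posterior Gamma(13, 14/3)
obs 4: x=4 → posterior Gamma(17, 17/3)
obs 5: x=3 → posterior Gamma(20, 20/3)
obs 6: x=5 → posterior Gamma(25, 23/3)
obs 7: x=0 → posterior Gamma(25, 26/3)
obs 8: x=4 → posterior Gamma(29, 29/3)
obs 9: x=6 → posterior Gamma(35, 32/3)
obs 10: x=0 → posterior Gamma(35, 35/3)
obs 11: x=4 → posterior Gamma(39, 38/3)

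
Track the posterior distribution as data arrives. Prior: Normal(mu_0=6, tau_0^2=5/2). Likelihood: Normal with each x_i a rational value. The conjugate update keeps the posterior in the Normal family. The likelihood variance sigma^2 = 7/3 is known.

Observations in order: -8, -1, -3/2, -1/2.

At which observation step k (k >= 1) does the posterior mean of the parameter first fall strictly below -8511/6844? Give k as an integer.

obs 1: x=-8 → posterior Normal(-36/29, 35/29)
obs 2: x=-1 → posterior Normal(-51/44, 35/44)
obs 3: x=-3/2 → posterior Normal(-147/118, 35/59)
obs 4: x=-1/2 → posterior Normal(-81/74, 35/74)

k = 3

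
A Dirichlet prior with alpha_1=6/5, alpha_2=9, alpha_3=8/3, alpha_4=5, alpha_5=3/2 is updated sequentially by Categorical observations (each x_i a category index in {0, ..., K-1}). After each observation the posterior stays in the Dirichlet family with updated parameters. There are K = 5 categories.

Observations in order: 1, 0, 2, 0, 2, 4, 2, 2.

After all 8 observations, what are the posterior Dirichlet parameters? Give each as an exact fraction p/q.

obs 1: x=1 → posterior Dirichlet(6/5, 10, 8/3, 5, 3/2)
obs 2: x=0 → posterior Dirichlet(11/5, 10, 8/3, 5, 3/2)
obs 3: x=2 → posterior Dirichlet(11/5, 10, 11/3, 5, 3/2)
obs 4: x=0 → posterior Dirichlet(16/5, 10, 11/3, 5, 3/2)
obs 5: x=2 → posterior Dirichlet(16/5, 10, 14/3, 5, 3/2)
obs 6: x=4 → posterior Dirichlet(16/5, 10, 14/3, 5, 5/2)
obs 7: x=2 → posterior Dirichlet(16/5, 10, 17/3, 5, 5/2)
obs 8: x=2 → posterior Dirichlet(16/5, 10, 20/3, 5, 5/2)

alpha_1=16/5, alpha_2=10, alpha_3=20/3, alpha_4=5, alpha_5=5/2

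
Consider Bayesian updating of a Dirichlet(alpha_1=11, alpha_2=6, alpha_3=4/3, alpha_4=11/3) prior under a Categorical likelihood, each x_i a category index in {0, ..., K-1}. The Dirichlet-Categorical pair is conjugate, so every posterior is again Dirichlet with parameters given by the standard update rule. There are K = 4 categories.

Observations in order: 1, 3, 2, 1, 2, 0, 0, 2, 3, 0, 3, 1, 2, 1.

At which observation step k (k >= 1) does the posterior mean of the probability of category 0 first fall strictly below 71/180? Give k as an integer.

k = 14

obs 1: x=1 → posterior Dirichlet(11, 7, 4/3, 11/3)
obs 2: x=3 → posterior Dirichlet(11, 7, 4/3, 14/3)
obs 3: x=2 → posterior Dirichlet(11, 7, 7/3, 14/3)
obs 4: x=1 → posterior Dirichlet(11, 8, 7/3, 14/3)
obs 5: x=2 → posterior Dirichlet(11, 8, 10/3, 14/3)
obs 6: x=0 → posterior Dirichlet(12, 8, 10/3, 14/3)
obs 7: x=0 → posterior Dirichlet(13, 8, 10/3, 14/3)
obs 8: x=2 → posterior Dirichlet(13, 8, 13/3, 14/3)
obs 9: x=3 → posterior Dirichlet(13, 8, 13/3, 17/3)
obs 10: x=0 → posterior Dirichlet(14, 8, 13/3, 17/3)
obs 11: x=3 → posterior Dirichlet(14, 8, 13/3, 20/3)
obs 12: x=1 → posterior Dirichlet(14, 9, 13/3, 20/3)
obs 13: x=2 → posterior Dirichlet(14, 9, 16/3, 20/3)
obs 14: x=1 → posterior Dirichlet(14, 10, 16/3, 20/3)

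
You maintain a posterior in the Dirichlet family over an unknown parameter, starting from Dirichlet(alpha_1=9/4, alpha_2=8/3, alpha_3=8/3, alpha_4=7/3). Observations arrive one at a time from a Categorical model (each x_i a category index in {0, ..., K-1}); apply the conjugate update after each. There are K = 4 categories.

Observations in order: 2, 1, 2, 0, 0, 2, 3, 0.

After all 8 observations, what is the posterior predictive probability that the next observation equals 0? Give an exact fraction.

63/215

obs 1: x=2 → posterior Dirichlet(9/4, 8/3, 11/3, 7/3)
obs 2: x=1 → posterior Dirichlet(9/4, 11/3, 11/3, 7/3)
obs 3: x=2 → posterior Dirichlet(9/4, 11/3, 14/3, 7/3)
obs 4: x=0 → posterior Dirichlet(13/4, 11/3, 14/3, 7/3)
obs 5: x=0 → posterior Dirichlet(17/4, 11/3, 14/3, 7/3)
obs 6: x=2 → posterior Dirichlet(17/4, 11/3, 17/3, 7/3)
obs 7: x=3 → posterior Dirichlet(17/4, 11/3, 17/3, 10/3)
obs 8: x=0 → posterior Dirichlet(21/4, 11/3, 17/3, 10/3)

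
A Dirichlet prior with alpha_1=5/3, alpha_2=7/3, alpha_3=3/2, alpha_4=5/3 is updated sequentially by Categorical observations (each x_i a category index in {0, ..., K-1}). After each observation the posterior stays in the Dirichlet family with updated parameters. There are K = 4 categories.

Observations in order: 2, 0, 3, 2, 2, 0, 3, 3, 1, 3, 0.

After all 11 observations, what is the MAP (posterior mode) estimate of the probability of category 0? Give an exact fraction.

22/85

obs 1: x=2 → posterior Dirichlet(5/3, 7/3, 5/2, 5/3)
obs 2: x=0 → posterior Dirichlet(8/3, 7/3, 5/2, 5/3)
obs 3: x=3 → posterior Dirichlet(8/3, 7/3, 5/2, 8/3)
obs 4: x=2 → posterior Dirichlet(8/3, 7/3, 7/2, 8/3)
obs 5: x=2 → posterior Dirichlet(8/3, 7/3, 9/2, 8/3)
obs 6: x=0 → posterior Dirichlet(11/3, 7/3, 9/2, 8/3)
obs 7: x=3 → posterior Dirichlet(11/3, 7/3, 9/2, 11/3)
obs 8: x=3 → posterior Dirichlet(11/3, 7/3, 9/2, 14/3)
obs 9: x=1 → posterior Dirichlet(11/3, 10/3, 9/2, 14/3)
obs 10: x=3 → posterior Dirichlet(11/3, 10/3, 9/2, 17/3)
obs 11: x=0 → posterior Dirichlet(14/3, 10/3, 9/2, 17/3)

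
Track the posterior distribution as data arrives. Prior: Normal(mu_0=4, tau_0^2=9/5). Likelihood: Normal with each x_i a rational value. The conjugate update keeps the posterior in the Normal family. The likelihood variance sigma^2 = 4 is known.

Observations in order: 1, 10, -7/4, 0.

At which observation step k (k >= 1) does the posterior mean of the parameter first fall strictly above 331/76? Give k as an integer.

obs 1: x=1 → posterior Normal(89/29, 36/29)
obs 2: x=10 → posterior Normal(179/38, 18/19)
obs 3: x=-7/4 → posterior Normal(653/188, 36/47)
obs 4: x=0 → posterior Normal(653/224, 9/14)

k = 2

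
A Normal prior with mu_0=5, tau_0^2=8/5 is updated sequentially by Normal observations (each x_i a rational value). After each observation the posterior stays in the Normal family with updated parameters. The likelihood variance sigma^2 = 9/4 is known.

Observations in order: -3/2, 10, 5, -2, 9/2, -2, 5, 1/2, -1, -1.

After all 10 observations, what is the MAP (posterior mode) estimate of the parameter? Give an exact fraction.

obs 1: x=-3/2 → posterior Normal(177/77, 72/77)
obs 2: x=10 → posterior Normal(497/109, 72/109)
obs 3: x=5 → posterior Normal(219/47, 24/47)
obs 4: x=-2 → posterior Normal(593/173, 72/173)
obs 5: x=9/2 → posterior Normal(737/205, 72/205)
obs 6: x=-2 → posterior Normal(673/237, 24/79)
obs 7: x=5 → posterior Normal(833/269, 72/269)
obs 8: x=1/2 → posterior Normal(849/301, 72/301)
obs 9: x=-1 → posterior Normal(817/333, 8/37)
obs 10: x=-1 → posterior Normal(157/73, 72/365)

157/73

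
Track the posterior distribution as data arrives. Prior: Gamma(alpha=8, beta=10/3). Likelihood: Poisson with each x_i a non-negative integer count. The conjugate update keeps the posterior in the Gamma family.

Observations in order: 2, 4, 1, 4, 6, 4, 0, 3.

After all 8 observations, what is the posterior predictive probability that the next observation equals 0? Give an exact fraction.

10170102859315411774579628461341138023025901305856/152214200233450528559804138174517974884637692126081

obs 1: x=2 → posterior Gamma(10, 13/3)
obs 2: x=4 → posterior Gamma(14, 16/3)
obs 3: x=1 → posterior Gamma(15, 19/3)
obs 4: x=4 → posterior Gamma(19, 22/3)
obs 5: x=6 → posterior Gamma(25, 25/3)
obs 6: x=4 → posterior Gamma(29, 28/3)
obs 7: x=0 → posterior Gamma(29, 31/3)
obs 8: x=3 → posterior Gamma(32, 34/3)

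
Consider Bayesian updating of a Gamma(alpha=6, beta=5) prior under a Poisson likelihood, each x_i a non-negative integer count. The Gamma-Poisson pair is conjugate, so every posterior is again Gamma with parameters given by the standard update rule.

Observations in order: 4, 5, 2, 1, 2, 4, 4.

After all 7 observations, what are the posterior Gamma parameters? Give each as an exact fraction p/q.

alpha=28, beta=12

obs 1: x=4 → posterior Gamma(10, 6)
obs 2: x=5 → posterior Gamma(15, 7)
obs 3: x=2 → posterior Gamma(17, 8)
obs 4: x=1 → posterior Gamma(18, 9)
obs 5: x=2 → posterior Gamma(20, 10)
obs 6: x=4 → posterior Gamma(24, 11)
obs 7: x=4 → posterior Gamma(28, 12)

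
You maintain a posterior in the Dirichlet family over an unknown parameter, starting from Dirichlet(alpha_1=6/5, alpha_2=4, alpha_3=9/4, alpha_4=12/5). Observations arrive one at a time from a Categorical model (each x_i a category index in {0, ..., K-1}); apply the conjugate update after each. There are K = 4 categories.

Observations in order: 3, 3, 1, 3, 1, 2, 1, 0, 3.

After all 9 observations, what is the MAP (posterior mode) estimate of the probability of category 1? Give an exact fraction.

obs 1: x=3 → posterior Dirichlet(6/5, 4, 9/4, 17/5)
obs 2: x=3 → posterior Dirichlet(6/5, 4, 9/4, 22/5)
obs 3: x=1 → posterior Dirichlet(6/5, 5, 9/4, 22/5)
obs 4: x=3 → posterior Dirichlet(6/5, 5, 9/4, 27/5)
obs 5: x=1 → posterior Dirichlet(6/5, 6, 9/4, 27/5)
obs 6: x=2 → posterior Dirichlet(6/5, 6, 13/4, 27/5)
obs 7: x=1 → posterior Dirichlet(6/5, 7, 13/4, 27/5)
obs 8: x=0 → posterior Dirichlet(11/5, 7, 13/4, 27/5)
obs 9: x=3 → posterior Dirichlet(11/5, 7, 13/4, 32/5)

40/99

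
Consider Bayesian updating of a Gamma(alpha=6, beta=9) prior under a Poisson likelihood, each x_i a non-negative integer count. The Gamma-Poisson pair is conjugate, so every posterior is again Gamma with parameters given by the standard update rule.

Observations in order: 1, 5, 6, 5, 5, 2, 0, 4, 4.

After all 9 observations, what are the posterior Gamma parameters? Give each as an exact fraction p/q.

obs 1: x=1 → posterior Gamma(7, 10)
obs 2: x=5 → posterior Gamma(12, 11)
obs 3: x=6 → posterior Gamma(18, 12)
obs 4: x=5 → posterior Gamma(23, 13)
obs 5: x=5 → posterior Gamma(28, 14)
obs 6: x=2 → posterior Gamma(30, 15)
obs 7: x=0 → posterior Gamma(30, 16)
obs 8: x=4 → posterior Gamma(34, 17)
obs 9: x=4 → posterior Gamma(38, 18)

alpha=38, beta=18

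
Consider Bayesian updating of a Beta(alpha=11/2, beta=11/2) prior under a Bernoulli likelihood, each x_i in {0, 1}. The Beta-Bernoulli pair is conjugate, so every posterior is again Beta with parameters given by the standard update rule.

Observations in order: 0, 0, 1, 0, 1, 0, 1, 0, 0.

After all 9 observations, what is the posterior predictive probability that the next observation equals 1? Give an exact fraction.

17/40

obs 1: x=0 → posterior Beta(11/2, 13/2)
obs 2: x=0 → posterior Beta(11/2, 15/2)
obs 3: x=1 → posterior Beta(13/2, 15/2)
obs 4: x=0 → posterior Beta(13/2, 17/2)
obs 5: x=1 → posterior Beta(15/2, 17/2)
obs 6: x=0 → posterior Beta(15/2, 19/2)
obs 7: x=1 → posterior Beta(17/2, 19/2)
obs 8: x=0 → posterior Beta(17/2, 21/2)
obs 9: x=0 → posterior Beta(17/2, 23/2)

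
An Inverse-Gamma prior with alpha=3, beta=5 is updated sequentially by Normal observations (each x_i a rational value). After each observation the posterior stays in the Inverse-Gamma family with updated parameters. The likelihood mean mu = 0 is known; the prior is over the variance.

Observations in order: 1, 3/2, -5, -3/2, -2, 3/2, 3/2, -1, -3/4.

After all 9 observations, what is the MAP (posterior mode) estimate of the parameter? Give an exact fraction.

809/272

obs 1: x=1 → posterior Inverse-Gamma(7/2, 11/2)
obs 2: x=3/2 → posterior Inverse-Gamma(4, 53/8)
obs 3: x=-5 → posterior Inverse-Gamma(9/2, 153/8)
obs 4: x=-3/2 → posterior Inverse-Gamma(5, 81/4)
obs 5: x=-2 → posterior Inverse-Gamma(11/2, 89/4)
obs 6: x=3/2 → posterior Inverse-Gamma(6, 187/8)
obs 7: x=3/2 → posterior Inverse-Gamma(13/2, 49/2)
obs 8: x=-1 → posterior Inverse-Gamma(7, 25)
obs 9: x=-3/4 → posterior Inverse-Gamma(15/2, 809/32)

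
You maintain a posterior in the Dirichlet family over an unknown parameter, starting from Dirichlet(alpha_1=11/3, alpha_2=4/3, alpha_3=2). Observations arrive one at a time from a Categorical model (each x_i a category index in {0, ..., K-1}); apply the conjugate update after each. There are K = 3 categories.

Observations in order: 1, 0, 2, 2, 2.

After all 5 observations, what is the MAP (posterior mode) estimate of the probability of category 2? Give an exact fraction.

obs 1: x=1 → posterior Dirichlet(11/3, 7/3, 2)
obs 2: x=0 → posterior Dirichlet(14/3, 7/3, 2)
obs 3: x=2 → posterior Dirichlet(14/3, 7/3, 3)
obs 4: x=2 → posterior Dirichlet(14/3, 7/3, 4)
obs 5: x=2 → posterior Dirichlet(14/3, 7/3, 5)

4/9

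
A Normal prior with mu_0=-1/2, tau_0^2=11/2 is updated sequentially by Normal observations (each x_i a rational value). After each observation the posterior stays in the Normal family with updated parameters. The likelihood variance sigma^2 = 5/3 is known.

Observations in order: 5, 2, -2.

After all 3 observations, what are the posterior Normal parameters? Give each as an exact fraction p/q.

mu_0=160/109, tau_0^2=55/109

obs 1: x=5 → posterior Normal(160/43, 55/43)
obs 2: x=2 → posterior Normal(113/38, 55/76)
obs 3: x=-2 → posterior Normal(160/109, 55/109)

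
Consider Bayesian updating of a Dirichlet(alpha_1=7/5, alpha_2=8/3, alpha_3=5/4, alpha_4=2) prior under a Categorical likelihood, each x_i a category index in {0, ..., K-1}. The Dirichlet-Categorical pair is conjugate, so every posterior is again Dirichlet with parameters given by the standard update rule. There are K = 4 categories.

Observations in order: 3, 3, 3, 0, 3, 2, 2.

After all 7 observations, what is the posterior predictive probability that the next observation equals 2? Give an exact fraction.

195/859

obs 1: x=3 → posterior Dirichlet(7/5, 8/3, 5/4, 3)
obs 2: x=3 → posterior Dirichlet(7/5, 8/3, 5/4, 4)
obs 3: x=3 → posterior Dirichlet(7/5, 8/3, 5/4, 5)
obs 4: x=0 → posterior Dirichlet(12/5, 8/3, 5/4, 5)
obs 5: x=3 → posterior Dirichlet(12/5, 8/3, 5/4, 6)
obs 6: x=2 → posterior Dirichlet(12/5, 8/3, 9/4, 6)
obs 7: x=2 → posterior Dirichlet(12/5, 8/3, 13/4, 6)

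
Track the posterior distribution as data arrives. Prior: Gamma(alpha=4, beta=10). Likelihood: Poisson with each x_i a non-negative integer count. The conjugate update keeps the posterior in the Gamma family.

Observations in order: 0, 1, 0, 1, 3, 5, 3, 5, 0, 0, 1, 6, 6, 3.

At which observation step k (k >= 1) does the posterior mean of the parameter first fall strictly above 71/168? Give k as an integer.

k = 4

obs 1: x=0 → posterior Gamma(4, 11)
obs 2: x=1 → posterior Gamma(5, 12)
obs 3: x=0 → posterior Gamma(5, 13)
obs 4: x=1 → posterior Gamma(6, 14)
obs 5: x=3 → posterior Gamma(9, 15)
obs 6: x=5 → posterior Gamma(14, 16)
obs 7: x=3 → posterior Gamma(17, 17)
obs 8: x=5 → posterior Gamma(22, 18)
obs 9: x=0 → posterior Gamma(22, 19)
obs 10: x=0 → posterior Gamma(22, 20)
obs 11: x=1 → posterior Gamma(23, 21)
obs 12: x=6 → posterior Gamma(29, 22)
obs 13: x=6 → posterior Gamma(35, 23)
obs 14: x=3 → posterior Gamma(38, 24)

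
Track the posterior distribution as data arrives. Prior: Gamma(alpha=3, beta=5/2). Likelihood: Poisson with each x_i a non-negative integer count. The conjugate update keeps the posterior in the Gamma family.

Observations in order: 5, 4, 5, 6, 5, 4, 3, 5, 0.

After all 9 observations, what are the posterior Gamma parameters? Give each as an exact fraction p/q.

obs 1: x=5 → posterior Gamma(8, 7/2)
obs 2: x=4 → posterior Gamma(12, 9/2)
obs 3: x=5 → posterior Gamma(17, 11/2)
obs 4: x=6 → posterior Gamma(23, 13/2)
obs 5: x=5 → posterior Gamma(28, 15/2)
obs 6: x=4 → posterior Gamma(32, 17/2)
obs 7: x=3 → posterior Gamma(35, 19/2)
obs 8: x=5 → posterior Gamma(40, 21/2)
obs 9: x=0 → posterior Gamma(40, 23/2)

alpha=40, beta=23/2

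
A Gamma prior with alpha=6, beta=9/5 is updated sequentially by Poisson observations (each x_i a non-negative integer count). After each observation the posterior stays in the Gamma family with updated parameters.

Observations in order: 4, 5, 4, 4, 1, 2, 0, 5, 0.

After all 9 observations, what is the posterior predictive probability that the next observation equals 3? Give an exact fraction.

obs 1: x=4 → posterior Gamma(10, 14/5)
obs 2: x=5 → posterior Gamma(15, 19/5)
obs 3: x=4 → posterior Gamma(19, 24/5)
obs 4: x=4 → posterior Gamma(23, 29/5)
obs 5: x=1 → posterior Gamma(24, 34/5)
obs 6: x=2 → posterior Gamma(26, 39/5)
obs 7: x=0 → posterior Gamma(26, 44/5)
obs 8: x=5 → posterior Gamma(31, 49/5)
obs 9: x=0 → posterior Gamma(31, 54/5)

345136530614268299342539252193976876716831381266133680128000/1617962292165351485107436017199696023447086893648213540833561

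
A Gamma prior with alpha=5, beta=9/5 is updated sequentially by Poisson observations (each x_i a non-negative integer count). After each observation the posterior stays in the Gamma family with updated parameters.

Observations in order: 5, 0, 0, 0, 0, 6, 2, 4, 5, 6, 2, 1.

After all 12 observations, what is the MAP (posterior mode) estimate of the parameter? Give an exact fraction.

obs 1: x=5 → posterior Gamma(10, 14/5)
obs 2: x=0 → posterior Gamma(10, 19/5)
obs 3: x=0 → posterior Gamma(10, 24/5)
obs 4: x=0 → posterior Gamma(10, 29/5)
obs 5: x=0 → posterior Gamma(10, 34/5)
obs 6: x=6 → posterior Gamma(16, 39/5)
obs 7: x=2 → posterior Gamma(18, 44/5)
obs 8: x=4 → posterior Gamma(22, 49/5)
obs 9: x=5 → posterior Gamma(27, 54/5)
obs 10: x=6 → posterior Gamma(33, 59/5)
obs 11: x=2 → posterior Gamma(35, 64/5)
obs 12: x=1 → posterior Gamma(36, 69/5)

175/69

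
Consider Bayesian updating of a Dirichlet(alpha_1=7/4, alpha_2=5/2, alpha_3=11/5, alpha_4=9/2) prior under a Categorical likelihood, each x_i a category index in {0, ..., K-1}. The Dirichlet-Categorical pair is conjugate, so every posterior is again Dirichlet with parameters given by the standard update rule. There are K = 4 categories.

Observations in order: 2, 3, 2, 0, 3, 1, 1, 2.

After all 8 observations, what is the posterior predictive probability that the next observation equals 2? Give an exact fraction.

obs 1: x=2 → posterior Dirichlet(7/4, 5/2, 16/5, 9/2)
obs 2: x=3 → posterior Dirichlet(7/4, 5/2, 16/5, 11/2)
obs 3: x=2 → posterior Dirichlet(7/4, 5/2, 21/5, 11/2)
obs 4: x=0 → posterior Dirichlet(11/4, 5/2, 21/5, 11/2)
obs 5: x=3 → posterior Dirichlet(11/4, 5/2, 21/5, 13/2)
obs 6: x=1 → posterior Dirichlet(11/4, 7/2, 21/5, 13/2)
obs 7: x=1 → posterior Dirichlet(11/4, 9/2, 21/5, 13/2)
obs 8: x=2 → posterior Dirichlet(11/4, 9/2, 26/5, 13/2)

104/379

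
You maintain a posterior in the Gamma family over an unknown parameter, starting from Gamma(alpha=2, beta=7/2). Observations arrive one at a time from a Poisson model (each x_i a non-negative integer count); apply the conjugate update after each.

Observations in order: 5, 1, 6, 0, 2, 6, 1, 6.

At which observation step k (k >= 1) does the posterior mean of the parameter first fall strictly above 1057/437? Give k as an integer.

k = 8

obs 1: x=5 → posterior Gamma(7, 9/2)
obs 2: x=1 → posterior Gamma(8, 11/2)
obs 3: x=6 → posterior Gamma(14, 13/2)
obs 4: x=0 → posterior Gamma(14, 15/2)
obs 5: x=2 → posterior Gamma(16, 17/2)
obs 6: x=6 → posterior Gamma(22, 19/2)
obs 7: x=1 → posterior Gamma(23, 21/2)
obs 8: x=6 → posterior Gamma(29, 23/2)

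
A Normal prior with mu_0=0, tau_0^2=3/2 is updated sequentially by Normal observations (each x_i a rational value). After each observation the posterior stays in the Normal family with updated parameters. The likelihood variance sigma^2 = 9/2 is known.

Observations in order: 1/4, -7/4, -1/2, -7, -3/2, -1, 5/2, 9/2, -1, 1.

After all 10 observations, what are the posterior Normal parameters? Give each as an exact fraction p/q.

mu_0=-9/26, tau_0^2=9/26

obs 1: x=1/4 → posterior Normal(1/16, 9/8)
obs 2: x=-7/4 → posterior Normal(-3/10, 9/10)
obs 3: x=-1/2 → posterior Normal(-1/3, 3/4)
obs 4: x=-7 → posterior Normal(-9/7, 9/14)
obs 5: x=-3/2 → posterior Normal(-21/16, 9/16)
obs 6: x=-1 → posterior Normal(-23/18, 1/2)
obs 7: x=5/2 → posterior Normal(-9/10, 9/20)
obs 8: x=9/2 → posterior Normal(-9/22, 9/22)
obs 9: x=-1 → posterior Normal(-11/24, 3/8)
obs 10: x=1 → posterior Normal(-9/26, 9/26)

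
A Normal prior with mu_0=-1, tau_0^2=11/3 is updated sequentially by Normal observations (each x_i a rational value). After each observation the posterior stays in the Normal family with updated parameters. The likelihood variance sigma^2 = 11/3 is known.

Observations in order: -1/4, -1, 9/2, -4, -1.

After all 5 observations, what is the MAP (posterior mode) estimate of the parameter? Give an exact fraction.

obs 1: x=-1/4 → posterior Normal(-5/8, 11/6)
obs 2: x=-1 → posterior Normal(-3/4, 11/9)
obs 3: x=9/2 → posterior Normal(9/16, 11/12)
obs 4: x=-4 → posterior Normal(-7/20, 11/15)
obs 5: x=-1 → posterior Normal(-11/24, 11/18)

-11/24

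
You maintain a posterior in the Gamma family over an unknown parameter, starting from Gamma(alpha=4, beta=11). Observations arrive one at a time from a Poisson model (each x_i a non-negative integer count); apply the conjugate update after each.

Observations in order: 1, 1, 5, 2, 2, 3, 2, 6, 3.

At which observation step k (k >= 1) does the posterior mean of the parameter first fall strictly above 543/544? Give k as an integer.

obs 1: x=1 → posterior Gamma(5, 12)
obs 2: x=1 → posterior Gamma(6, 13)
obs 3: x=5 → posterior Gamma(11, 14)
obs 4: x=2 → posterior Gamma(13, 15)
obs 5: x=2 → posterior Gamma(15, 16)
obs 6: x=3 → posterior Gamma(18, 17)
obs 7: x=2 → posterior Gamma(20, 18)
obs 8: x=6 → posterior Gamma(26, 19)
obs 9: x=3 → posterior Gamma(29, 20)

k = 6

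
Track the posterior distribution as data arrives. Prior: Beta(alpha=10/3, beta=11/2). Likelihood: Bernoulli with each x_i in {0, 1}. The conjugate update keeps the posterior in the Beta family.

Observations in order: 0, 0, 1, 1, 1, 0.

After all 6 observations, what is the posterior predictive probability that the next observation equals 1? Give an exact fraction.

obs 1: x=0 → posterior Beta(10/3, 13/2)
obs 2: x=0 → posterior Beta(10/3, 15/2)
obs 3: x=1 → posterior Beta(13/3, 15/2)
obs 4: x=1 → posterior Beta(16/3, 15/2)
obs 5: x=1 → posterior Beta(19/3, 15/2)
obs 6: x=0 → posterior Beta(19/3, 17/2)

38/89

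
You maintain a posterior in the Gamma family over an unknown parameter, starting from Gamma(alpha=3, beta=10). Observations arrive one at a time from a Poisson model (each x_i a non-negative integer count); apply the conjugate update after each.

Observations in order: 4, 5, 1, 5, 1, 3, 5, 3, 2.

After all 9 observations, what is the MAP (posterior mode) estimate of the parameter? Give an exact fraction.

31/19

obs 1: x=4 → posterior Gamma(7, 11)
obs 2: x=5 → posterior Gamma(12, 12)
obs 3: x=1 → posterior Gamma(13, 13)
obs 4: x=5 → posterior Gamma(18, 14)
obs 5: x=1 → posterior Gamma(19, 15)
obs 6: x=3 → posterior Gamma(22, 16)
obs 7: x=5 → posterior Gamma(27, 17)
obs 8: x=3 → posterior Gamma(30, 18)
obs 9: x=2 → posterior Gamma(32, 19)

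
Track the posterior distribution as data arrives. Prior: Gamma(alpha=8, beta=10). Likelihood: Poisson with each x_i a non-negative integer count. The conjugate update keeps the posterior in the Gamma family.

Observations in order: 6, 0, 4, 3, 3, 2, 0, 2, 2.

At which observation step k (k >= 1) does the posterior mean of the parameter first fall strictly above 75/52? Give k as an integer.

obs 1: x=6 → posterior Gamma(14, 11)
obs 2: x=0 → posterior Gamma(14, 12)
obs 3: x=4 → posterior Gamma(18, 13)
obs 4: x=3 → posterior Gamma(21, 14)
obs 5: x=3 → posterior Gamma(24, 15)
obs 6: x=2 → posterior Gamma(26, 16)
obs 7: x=0 → posterior Gamma(26, 17)
obs 8: x=2 → posterior Gamma(28, 18)
obs 9: x=2 → posterior Gamma(30, 19)

k = 4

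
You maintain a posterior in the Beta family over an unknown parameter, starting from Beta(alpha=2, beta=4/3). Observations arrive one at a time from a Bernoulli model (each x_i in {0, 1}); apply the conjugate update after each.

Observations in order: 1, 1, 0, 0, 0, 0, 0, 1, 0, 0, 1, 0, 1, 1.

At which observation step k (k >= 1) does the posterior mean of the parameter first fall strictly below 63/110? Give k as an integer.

obs 1: x=1 → posterior Beta(3, 4/3)
obs 2: x=1 → posterior Beta(4, 4/3)
obs 3: x=0 → posterior Beta(4, 7/3)
obs 4: x=0 → posterior Beta(4, 10/3)
obs 5: x=0 → posterior Beta(4, 13/3)
obs 6: x=0 → posterior Beta(4, 16/3)
obs 7: x=0 → posterior Beta(4, 19/3)
obs 8: x=1 → posterior Beta(5, 19/3)
obs 9: x=0 → posterior Beta(5, 22/3)
obs 10: x=0 → posterior Beta(5, 25/3)
obs 11: x=1 → posterior Beta(6, 25/3)
obs 12: x=0 → posterior Beta(6, 28/3)
obs 13: x=1 → posterior Beta(7, 28/3)
obs 14: x=1 → posterior Beta(8, 28/3)

k = 4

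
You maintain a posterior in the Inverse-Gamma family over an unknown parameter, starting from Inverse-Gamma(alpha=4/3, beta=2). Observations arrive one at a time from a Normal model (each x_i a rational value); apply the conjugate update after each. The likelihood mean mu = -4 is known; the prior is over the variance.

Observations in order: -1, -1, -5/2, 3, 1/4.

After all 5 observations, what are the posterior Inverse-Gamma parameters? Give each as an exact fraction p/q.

obs 1: x=-1 → posterior Inverse-Gamma(11/6, 13/2)
obs 2: x=-1 → posterior Inverse-Gamma(7/3, 11)
obs 3: x=-5/2 → posterior Inverse-Gamma(17/6, 97/8)
obs 4: x=3 → posterior Inverse-Gamma(10/3, 293/8)
obs 5: x=1/4 → posterior Inverse-Gamma(23/6, 1461/32)

alpha=23/6, beta=1461/32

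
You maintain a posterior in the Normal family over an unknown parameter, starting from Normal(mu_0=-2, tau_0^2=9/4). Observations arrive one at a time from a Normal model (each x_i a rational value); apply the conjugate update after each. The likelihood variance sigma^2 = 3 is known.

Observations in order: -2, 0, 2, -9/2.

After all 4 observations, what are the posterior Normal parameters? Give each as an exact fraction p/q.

obs 1: x=-2 → posterior Normal(-2, 9/7)
obs 2: x=0 → posterior Normal(-7/5, 9/10)
obs 3: x=2 → posterior Normal(-8/13, 9/13)
obs 4: x=-9/2 → posterior Normal(-43/32, 9/16)

mu_0=-43/32, tau_0^2=9/16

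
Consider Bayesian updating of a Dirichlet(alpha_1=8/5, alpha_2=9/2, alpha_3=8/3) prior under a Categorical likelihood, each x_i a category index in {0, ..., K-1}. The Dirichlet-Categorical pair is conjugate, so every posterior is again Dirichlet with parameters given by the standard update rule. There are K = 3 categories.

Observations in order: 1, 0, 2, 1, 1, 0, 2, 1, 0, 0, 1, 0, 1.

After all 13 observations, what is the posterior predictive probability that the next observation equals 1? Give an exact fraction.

315/653

obs 1: x=1 → posterior Dirichlet(8/5, 11/2, 8/3)
obs 2: x=0 → posterior Dirichlet(13/5, 11/2, 8/3)
obs 3: x=2 → posterior Dirichlet(13/5, 11/2, 11/3)
obs 4: x=1 → posterior Dirichlet(13/5, 13/2, 11/3)
obs 5: x=1 → posterior Dirichlet(13/5, 15/2, 11/3)
obs 6: x=0 → posterior Dirichlet(18/5, 15/2, 11/3)
obs 7: x=2 → posterior Dirichlet(18/5, 15/2, 14/3)
obs 8: x=1 → posterior Dirichlet(18/5, 17/2, 14/3)
obs 9: x=0 → posterior Dirichlet(23/5, 17/2, 14/3)
obs 10: x=0 → posterior Dirichlet(28/5, 17/2, 14/3)
obs 11: x=1 → posterior Dirichlet(28/5, 19/2, 14/3)
obs 12: x=0 → posterior Dirichlet(33/5, 19/2, 14/3)
obs 13: x=1 → posterior Dirichlet(33/5, 21/2, 14/3)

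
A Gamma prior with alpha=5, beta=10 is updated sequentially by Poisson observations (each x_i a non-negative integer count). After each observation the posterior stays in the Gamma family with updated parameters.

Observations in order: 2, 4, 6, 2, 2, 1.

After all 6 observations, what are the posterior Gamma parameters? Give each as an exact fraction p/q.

obs 1: x=2 → posterior Gamma(7, 11)
obs 2: x=4 → posterior Gamma(11, 12)
obs 3: x=6 → posterior Gamma(17, 13)
obs 4: x=2 → posterior Gamma(19, 14)
obs 5: x=2 → posterior Gamma(21, 15)
obs 6: x=1 → posterior Gamma(22, 16)

alpha=22, beta=16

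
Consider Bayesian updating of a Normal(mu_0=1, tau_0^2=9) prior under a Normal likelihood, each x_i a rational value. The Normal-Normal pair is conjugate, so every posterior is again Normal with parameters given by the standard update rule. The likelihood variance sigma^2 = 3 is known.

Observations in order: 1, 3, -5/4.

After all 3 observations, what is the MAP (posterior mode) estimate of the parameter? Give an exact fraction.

37/40

obs 1: x=1 → posterior Normal(1, 9/4)
obs 2: x=3 → posterior Normal(13/7, 9/7)
obs 3: x=-5/4 → posterior Normal(37/40, 9/10)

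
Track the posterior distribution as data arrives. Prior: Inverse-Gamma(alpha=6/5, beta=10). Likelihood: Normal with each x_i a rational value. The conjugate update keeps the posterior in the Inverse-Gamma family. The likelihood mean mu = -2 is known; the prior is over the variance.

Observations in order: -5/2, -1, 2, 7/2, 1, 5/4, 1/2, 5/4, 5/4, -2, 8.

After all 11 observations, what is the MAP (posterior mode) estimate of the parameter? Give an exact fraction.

obs 1: x=-5/2 → posterior Inverse-Gamma(17/10, 81/8)
obs 2: x=-1 → posterior Inverse-Gamma(11/5, 85/8)
obs 3: x=2 → posterior Inverse-Gamma(27/10, 149/8)
obs 4: x=7/2 → posterior Inverse-Gamma(16/5, 135/4)
obs 5: x=1 → posterior Inverse-Gamma(37/10, 153/4)
obs 6: x=5/4 → posterior Inverse-Gamma(21/5, 1393/32)
obs 7: x=1/2 → posterior Inverse-Gamma(47/10, 1493/32)
obs 8: x=5/4 → posterior Inverse-Gamma(26/5, 831/16)
obs 9: x=5/4 → posterior Inverse-Gamma(57/10, 1831/32)
obs 10: x=-2 → posterior Inverse-Gamma(31/5, 1831/32)
obs 11: x=8 → posterior Inverse-Gamma(67/10, 3431/32)

17155/1232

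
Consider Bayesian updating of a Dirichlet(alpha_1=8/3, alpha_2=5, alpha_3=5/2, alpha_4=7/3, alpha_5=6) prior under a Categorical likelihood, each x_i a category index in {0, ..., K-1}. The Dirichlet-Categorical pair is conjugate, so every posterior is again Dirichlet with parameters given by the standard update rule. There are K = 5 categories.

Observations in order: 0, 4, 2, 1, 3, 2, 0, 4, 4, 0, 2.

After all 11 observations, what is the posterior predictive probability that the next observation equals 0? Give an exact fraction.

obs 1: x=0 → posterior Dirichlet(11/3, 5, 5/2, 7/3, 6)
obs 2: x=4 → posterior Dirichlet(11/3, 5, 5/2, 7/3, 7)
obs 3: x=2 → posterior Dirichlet(11/3, 5, 7/2, 7/3, 7)
obs 4: x=1 → posterior Dirichlet(11/3, 6, 7/2, 7/3, 7)
obs 5: x=3 → posterior Dirichlet(11/3, 6, 7/2, 10/3, 7)
obs 6: x=2 → posterior Dirichlet(11/3, 6, 9/2, 10/3, 7)
obs 7: x=0 → posterior Dirichlet(14/3, 6, 9/2, 10/3, 7)
obs 8: x=4 → posterior Dirichlet(14/3, 6, 9/2, 10/3, 8)
obs 9: x=4 → posterior Dirichlet(14/3, 6, 9/2, 10/3, 9)
obs 10: x=0 → posterior Dirichlet(17/3, 6, 9/2, 10/3, 9)
obs 11: x=2 → posterior Dirichlet(17/3, 6, 11/2, 10/3, 9)

34/177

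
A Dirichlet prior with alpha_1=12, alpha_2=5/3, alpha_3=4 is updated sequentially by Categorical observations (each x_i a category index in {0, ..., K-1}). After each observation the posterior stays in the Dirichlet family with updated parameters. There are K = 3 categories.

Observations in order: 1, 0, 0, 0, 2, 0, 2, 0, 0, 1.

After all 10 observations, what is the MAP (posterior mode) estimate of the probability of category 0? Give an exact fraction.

obs 1: x=1 → posterior Dirichlet(12, 8/3, 4)
obs 2: x=0 → posterior Dirichlet(13, 8/3, 4)
obs 3: x=0 → posterior Dirichlet(14, 8/3, 4)
obs 4: x=0 → posterior Dirichlet(15, 8/3, 4)
obs 5: x=2 → posterior Dirichlet(15, 8/3, 5)
obs 6: x=0 → posterior Dirichlet(16, 8/3, 5)
obs 7: x=2 → posterior Dirichlet(16, 8/3, 6)
obs 8: x=0 → posterior Dirichlet(17, 8/3, 6)
obs 9: x=0 → posterior Dirichlet(18, 8/3, 6)
obs 10: x=1 → posterior Dirichlet(18, 11/3, 6)

51/74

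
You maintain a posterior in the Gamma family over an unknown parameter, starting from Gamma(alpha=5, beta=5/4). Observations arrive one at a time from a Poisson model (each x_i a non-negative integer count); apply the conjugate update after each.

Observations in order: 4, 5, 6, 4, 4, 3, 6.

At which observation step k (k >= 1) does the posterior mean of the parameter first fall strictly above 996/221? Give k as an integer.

k = 3

obs 1: x=4 → posterior Gamma(9, 9/4)
obs 2: x=5 → posterior Gamma(14, 13/4)
obs 3: x=6 → posterior Gamma(20, 17/4)
obs 4: x=4 → posterior Gamma(24, 21/4)
obs 5: x=4 → posterior Gamma(28, 25/4)
obs 6: x=3 → posterior Gamma(31, 29/4)
obs 7: x=6 → posterior Gamma(37, 33/4)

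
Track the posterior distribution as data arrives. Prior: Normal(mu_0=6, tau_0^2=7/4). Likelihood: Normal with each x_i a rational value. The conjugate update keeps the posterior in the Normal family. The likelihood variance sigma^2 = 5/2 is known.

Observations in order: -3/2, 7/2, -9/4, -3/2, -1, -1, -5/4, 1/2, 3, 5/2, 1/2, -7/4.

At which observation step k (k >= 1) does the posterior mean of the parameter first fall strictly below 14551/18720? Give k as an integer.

obs 1: x=-3/2 → posterior Normal(99/34, 35/34)
obs 2: x=7/2 → posterior Normal(37/12, 35/48)
obs 3: x=-9/4 → posterior Normal(233/124, 35/62)
obs 4: x=-3/2 → posterior Normal(191/152, 35/76)
obs 5: x=-1 → posterior Normal(163/180, 7/18)
obs 6: x=-1 → posterior Normal(135/208, 35/104)
obs 7: x=-5/4 → posterior Normal(25/59, 35/118)
obs 8: x=1/2 → posterior Normal(19/44, 35/132)
obs 9: x=3 → posterior Normal(99/146, 35/146)
obs 10: x=5/2 → posterior Normal(67/80, 7/32)
obs 11: x=1/2 → posterior Normal(47/58, 35/174)
obs 12: x=-7/4 → posterior Normal(233/376, 35/188)

k = 6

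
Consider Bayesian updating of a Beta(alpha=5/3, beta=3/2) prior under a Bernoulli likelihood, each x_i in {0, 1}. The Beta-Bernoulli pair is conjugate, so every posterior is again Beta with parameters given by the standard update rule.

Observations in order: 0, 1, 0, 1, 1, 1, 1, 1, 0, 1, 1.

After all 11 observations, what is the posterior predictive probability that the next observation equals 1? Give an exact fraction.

58/85

obs 1: x=0 → posterior Beta(5/3, 5/2)
obs 2: x=1 → posterior Beta(8/3, 5/2)
obs 3: x=0 → posterior Beta(8/3, 7/2)
obs 4: x=1 → posterior Beta(11/3, 7/2)
obs 5: x=1 → posterior Beta(14/3, 7/2)
obs 6: x=1 → posterior Beta(17/3, 7/2)
obs 7: x=1 → posterior Beta(20/3, 7/2)
obs 8: x=1 → posterior Beta(23/3, 7/2)
obs 9: x=0 → posterior Beta(23/3, 9/2)
obs 10: x=1 → posterior Beta(26/3, 9/2)
obs 11: x=1 → posterior Beta(29/3, 9/2)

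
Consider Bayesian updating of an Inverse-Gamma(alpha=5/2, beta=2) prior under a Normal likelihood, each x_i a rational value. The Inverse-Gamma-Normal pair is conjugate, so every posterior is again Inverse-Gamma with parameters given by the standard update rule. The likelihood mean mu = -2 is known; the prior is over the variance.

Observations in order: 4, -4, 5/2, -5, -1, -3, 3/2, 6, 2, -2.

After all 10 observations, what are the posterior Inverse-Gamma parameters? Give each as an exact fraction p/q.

alpha=15/2, beta=335/4

obs 1: x=4 → posterior Inverse-Gamma(3, 20)
obs 2: x=-4 → posterior Inverse-Gamma(7/2, 22)
obs 3: x=5/2 → posterior Inverse-Gamma(4, 257/8)
obs 4: x=-5 → posterior Inverse-Gamma(9/2, 293/8)
obs 5: x=-1 → posterior Inverse-Gamma(5, 297/8)
obs 6: x=-3 → posterior Inverse-Gamma(11/2, 301/8)
obs 7: x=3/2 → posterior Inverse-Gamma(6, 175/4)
obs 8: x=6 → posterior Inverse-Gamma(13/2, 303/4)
obs 9: x=2 → posterior Inverse-Gamma(7, 335/4)
obs 10: x=-2 → posterior Inverse-Gamma(15/2, 335/4)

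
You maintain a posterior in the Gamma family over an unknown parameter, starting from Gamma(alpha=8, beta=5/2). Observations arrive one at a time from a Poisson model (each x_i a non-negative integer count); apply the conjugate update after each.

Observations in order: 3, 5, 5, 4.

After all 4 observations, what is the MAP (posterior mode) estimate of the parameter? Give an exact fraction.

obs 1: x=3 → posterior Gamma(11, 7/2)
obs 2: x=5 → posterior Gamma(16, 9/2)
obs 3: x=5 → posterior Gamma(21, 11/2)
obs 4: x=4 → posterior Gamma(25, 13/2)

48/13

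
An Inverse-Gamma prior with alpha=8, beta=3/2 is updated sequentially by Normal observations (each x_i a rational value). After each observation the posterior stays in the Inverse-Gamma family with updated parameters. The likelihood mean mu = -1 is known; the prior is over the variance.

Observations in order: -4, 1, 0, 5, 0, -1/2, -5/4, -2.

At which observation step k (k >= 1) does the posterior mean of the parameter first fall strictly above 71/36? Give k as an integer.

obs 1: x=-4 → posterior Inverse-Gamma(17/2, 6)
obs 2: x=1 → posterior Inverse-Gamma(9, 8)
obs 3: x=0 → posterior Inverse-Gamma(19/2, 17/2)
obs 4: x=5 → posterior Inverse-Gamma(10, 53/2)
obs 5: x=0 → posterior Inverse-Gamma(21/2, 27)
obs 6: x=-1/2 → posterior Inverse-Gamma(11, 217/8)
obs 7: x=-5/4 → posterior Inverse-Gamma(23/2, 869/32)
obs 8: x=-2 → posterior Inverse-Gamma(12, 885/32)

k = 4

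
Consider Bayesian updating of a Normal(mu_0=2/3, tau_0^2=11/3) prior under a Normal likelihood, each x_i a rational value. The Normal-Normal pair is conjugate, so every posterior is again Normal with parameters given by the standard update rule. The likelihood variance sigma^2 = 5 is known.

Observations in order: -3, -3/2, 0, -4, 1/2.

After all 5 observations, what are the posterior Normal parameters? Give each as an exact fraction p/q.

obs 1: x=-3 → posterior Normal(-23/26, 55/26)
obs 2: x=-3/2 → posterior Normal(-79/74, 55/37)
obs 3: x=0 → posterior Normal(-79/96, 55/48)
obs 4: x=-4 → posterior Normal(-167/118, 55/59)
obs 5: x=1/2 → posterior Normal(-39/35, 11/14)

mu_0=-39/35, tau_0^2=11/14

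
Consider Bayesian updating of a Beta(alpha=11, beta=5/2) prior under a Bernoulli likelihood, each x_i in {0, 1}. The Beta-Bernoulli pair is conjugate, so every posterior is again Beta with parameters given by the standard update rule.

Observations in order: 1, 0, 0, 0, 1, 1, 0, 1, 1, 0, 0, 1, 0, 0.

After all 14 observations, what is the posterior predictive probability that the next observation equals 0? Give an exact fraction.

21/55

obs 1: x=1 → posterior Beta(12, 5/2)
obs 2: x=0 → posterior Beta(12, 7/2)
obs 3: x=0 → posterior Beta(12, 9/2)
obs 4: x=0 → posterior Beta(12, 11/2)
obs 5: x=1 → posterior Beta(13, 11/2)
obs 6: x=1 → posterior Beta(14, 11/2)
obs 7: x=0 → posterior Beta(14, 13/2)
obs 8: x=1 → posterior Beta(15, 13/2)
obs 9: x=1 → posterior Beta(16, 13/2)
obs 10: x=0 → posterior Beta(16, 15/2)
obs 11: x=0 → posterior Beta(16, 17/2)
obs 12: x=1 → posterior Beta(17, 17/2)
obs 13: x=0 → posterior Beta(17, 19/2)
obs 14: x=0 → posterior Beta(17, 21/2)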